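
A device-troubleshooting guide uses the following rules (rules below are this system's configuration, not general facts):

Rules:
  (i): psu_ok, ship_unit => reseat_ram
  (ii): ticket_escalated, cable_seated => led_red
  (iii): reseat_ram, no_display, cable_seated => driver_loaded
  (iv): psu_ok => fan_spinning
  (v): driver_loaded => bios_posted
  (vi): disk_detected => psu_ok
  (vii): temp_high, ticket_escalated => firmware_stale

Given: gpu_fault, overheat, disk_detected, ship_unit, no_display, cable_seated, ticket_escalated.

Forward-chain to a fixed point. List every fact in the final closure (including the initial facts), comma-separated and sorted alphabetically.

bios_posted, cable_seated, disk_detected, driver_loaded, fan_spinning, gpu_fault, led_red, no_display, overheat, psu_ok, reseat_ram, ship_unit, ticket_escalated

Round 1 — (ii), (vi), derive led_red, psu_ok.
Round 2 — (i), (iv), derive reseat_ram, fan_spinning.
Round 3 — (iii), derive driver_loaded.
Round 4 — (v), derive bios_posted.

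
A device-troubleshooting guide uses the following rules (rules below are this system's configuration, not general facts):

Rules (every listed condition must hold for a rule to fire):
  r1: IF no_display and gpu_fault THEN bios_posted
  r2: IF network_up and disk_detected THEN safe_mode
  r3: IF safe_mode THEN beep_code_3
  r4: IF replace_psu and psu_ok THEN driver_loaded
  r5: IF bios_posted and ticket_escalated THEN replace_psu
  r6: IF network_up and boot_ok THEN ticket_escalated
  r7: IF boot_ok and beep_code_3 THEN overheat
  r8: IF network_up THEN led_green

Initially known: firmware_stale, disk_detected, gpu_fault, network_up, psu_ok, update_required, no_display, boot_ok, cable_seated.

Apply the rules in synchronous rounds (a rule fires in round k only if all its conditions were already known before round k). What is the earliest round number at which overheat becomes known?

3

Round 1 — r1, r2, r6, r8, derive bios_posted, safe_mode, ticket_escalated, led_green.
Round 2 — r3, r5, derive beep_code_3, replace_psu.
Round 3 — r4, r7, derive driver_loaded, overheat.
overheat first appears in round 3.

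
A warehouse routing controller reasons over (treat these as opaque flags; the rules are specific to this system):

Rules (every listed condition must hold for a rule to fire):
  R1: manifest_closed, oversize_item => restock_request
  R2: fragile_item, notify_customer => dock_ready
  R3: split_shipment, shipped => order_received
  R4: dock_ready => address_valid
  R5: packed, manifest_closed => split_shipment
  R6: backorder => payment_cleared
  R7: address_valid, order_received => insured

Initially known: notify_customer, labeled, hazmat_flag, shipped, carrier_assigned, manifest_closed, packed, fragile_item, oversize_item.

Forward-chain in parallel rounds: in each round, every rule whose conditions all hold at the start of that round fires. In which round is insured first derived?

3

[1] R1 [manifest_closed, oversize_item => restock_request]; R2 [fragile_item, notify_customer => dock_ready]; R5 [packed, manifest_closed => split_shipment]. ⇒ new: restock_request, dock_ready, split_shipment.
[2] R3 [split_shipment, shipped => order_received]; R4 [dock_ready => address_valid]. ⇒ new: order_received, address_valid.
[3] R7 [address_valid, order_received => insured]. ⇒ new: insured.
insured first appears in round 3.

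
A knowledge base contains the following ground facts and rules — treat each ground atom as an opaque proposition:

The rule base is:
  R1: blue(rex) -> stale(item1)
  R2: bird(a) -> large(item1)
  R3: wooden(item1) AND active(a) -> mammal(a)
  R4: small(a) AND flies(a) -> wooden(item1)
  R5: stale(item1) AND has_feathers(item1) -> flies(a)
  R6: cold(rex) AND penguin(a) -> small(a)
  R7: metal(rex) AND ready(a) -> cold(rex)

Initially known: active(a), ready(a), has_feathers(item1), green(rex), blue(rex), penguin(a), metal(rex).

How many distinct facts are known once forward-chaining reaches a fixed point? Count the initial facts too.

[1] R1 [blue(rex) -> stale(item1)]; R7 [metal(rex) AND ready(a) -> cold(rex)]. ⇒ new: stale(item1), cold(rex).
[2] R5 [stale(item1) AND has_feathers(item1) -> flies(a)]; R6 [cold(rex) AND penguin(a) -> small(a)]. ⇒ new: flies(a), small(a).
[3] R4 [small(a) AND flies(a) -> wooden(item1)]. ⇒ new: wooden(item1).
[4] R3 [wooden(item1) AND active(a) -> mammal(a)]. ⇒ new: mammal(a).
Closure: {active(a), blue(rex), cold(rex), flies(a), green(rex), has_feathers(item1), mammal(a), metal(rex), penguin(a), ready(a), small(a), stale(item1), wooden(item1)} — 13 facts.

13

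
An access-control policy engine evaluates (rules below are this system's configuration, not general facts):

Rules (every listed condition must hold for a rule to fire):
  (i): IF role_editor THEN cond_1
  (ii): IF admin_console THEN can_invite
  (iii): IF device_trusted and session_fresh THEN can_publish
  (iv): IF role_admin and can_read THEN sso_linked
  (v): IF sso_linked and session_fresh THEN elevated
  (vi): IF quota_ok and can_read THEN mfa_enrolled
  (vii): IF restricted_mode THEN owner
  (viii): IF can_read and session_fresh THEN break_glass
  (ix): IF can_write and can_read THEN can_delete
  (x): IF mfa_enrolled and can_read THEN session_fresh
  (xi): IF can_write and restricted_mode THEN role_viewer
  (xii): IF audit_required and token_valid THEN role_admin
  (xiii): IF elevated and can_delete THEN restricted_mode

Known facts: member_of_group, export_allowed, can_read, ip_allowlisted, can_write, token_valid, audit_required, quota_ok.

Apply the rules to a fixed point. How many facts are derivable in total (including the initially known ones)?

Round 1: (vi) [IF quota_ok and can_read THEN mfa_enrolled]; (ix) [IF can_write and can_read THEN can_delete]; (xii) [IF audit_required and token_valid THEN role_admin]. New: mfa_enrolled, can_delete, role_admin.
Round 2: (iv) [IF role_admin and can_read THEN sso_linked]; (x) [IF mfa_enrolled and can_read THEN session_fresh]. New: sso_linked, session_fresh.
Round 3: (v) [IF sso_linked and session_fresh THEN elevated]; (viii) [IF can_read and session_fresh THEN break_glass]. New: elevated, break_glass.
Round 4: (xiii) [IF elevated and can_delete THEN restricted_mode]. New: restricted_mode.
Round 5: (vii) [IF restricted_mode THEN owner]; (xi) [IF can_write and restricted_mode THEN role_viewer]. New: owner, role_viewer.
Closure: {audit_required, break_glass, can_delete, can_read, can_write, elevated, export_allowed, ip_allowlisted, member_of_group, mfa_enrolled, owner, quota_ok, restricted_mode, role_admin, role_viewer, session_fresh, sso_linked, token_valid} — 18 facts.

18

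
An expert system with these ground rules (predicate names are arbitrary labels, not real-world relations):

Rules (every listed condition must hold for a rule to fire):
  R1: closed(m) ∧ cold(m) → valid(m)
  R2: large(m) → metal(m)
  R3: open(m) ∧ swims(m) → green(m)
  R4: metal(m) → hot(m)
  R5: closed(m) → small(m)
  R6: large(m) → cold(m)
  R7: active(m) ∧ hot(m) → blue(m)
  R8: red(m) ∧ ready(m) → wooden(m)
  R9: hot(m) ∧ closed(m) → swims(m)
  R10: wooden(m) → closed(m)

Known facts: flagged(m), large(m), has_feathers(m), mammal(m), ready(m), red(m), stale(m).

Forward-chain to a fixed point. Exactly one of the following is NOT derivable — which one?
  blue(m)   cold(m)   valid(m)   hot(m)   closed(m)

Round 1: R2 [large(m) → metal(m)]; R6 [large(m) → cold(m)]; R8 [red(m) ∧ ready(m) → wooden(m)]. Adds metal(m), cold(m), wooden(m).
Round 2: R4 [metal(m) → hot(m)]; R10 [wooden(m) → closed(m)]. Adds hot(m), closed(m).
Round 3: R1 [closed(m) ∧ cold(m) → valid(m)]; R5 [closed(m) → small(m)]; R9 [hot(m) ∧ closed(m) → swims(m)]. Adds valid(m), small(m), swims(m).
Derived: hot(m) (round 2), valid(m) (round 3), closed(m) (round 2), cold(m) (round 1). blue(m) never appears in any round.

blue(m)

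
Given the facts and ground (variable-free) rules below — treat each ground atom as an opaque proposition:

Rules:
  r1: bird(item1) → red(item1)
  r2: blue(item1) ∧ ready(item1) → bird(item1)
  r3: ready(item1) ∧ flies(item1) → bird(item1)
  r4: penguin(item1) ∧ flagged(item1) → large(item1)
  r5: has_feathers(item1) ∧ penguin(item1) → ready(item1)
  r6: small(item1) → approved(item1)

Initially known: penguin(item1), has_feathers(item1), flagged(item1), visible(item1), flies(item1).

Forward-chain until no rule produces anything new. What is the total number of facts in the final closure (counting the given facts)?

9

Round 1: r4 [penguin(item1) ∧ flagged(item1) → large(item1)]; r5 [has_feathers(item1) ∧ penguin(item1) → ready(item1)]. Adds large(item1), ready(item1).
Round 2: r3 [ready(item1) ∧ flies(item1) → bird(item1)]. Adds bird(item1).
Round 3: r1 [bird(item1) → red(item1)]. Adds red(item1).
Closure: {bird(item1), flagged(item1), flies(item1), has_feathers(item1), large(item1), penguin(item1), ready(item1), red(item1), visible(item1)} — 9 facts.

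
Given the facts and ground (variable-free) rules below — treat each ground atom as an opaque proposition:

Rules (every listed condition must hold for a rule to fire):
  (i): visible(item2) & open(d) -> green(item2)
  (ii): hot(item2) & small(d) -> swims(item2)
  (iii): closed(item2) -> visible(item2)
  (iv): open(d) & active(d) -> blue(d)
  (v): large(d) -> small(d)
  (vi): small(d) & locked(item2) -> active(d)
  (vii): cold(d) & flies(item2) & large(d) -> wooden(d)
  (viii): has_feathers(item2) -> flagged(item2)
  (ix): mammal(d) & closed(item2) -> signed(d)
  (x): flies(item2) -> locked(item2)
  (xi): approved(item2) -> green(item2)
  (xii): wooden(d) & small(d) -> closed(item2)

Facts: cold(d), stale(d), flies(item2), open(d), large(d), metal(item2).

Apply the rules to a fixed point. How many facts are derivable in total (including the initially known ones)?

Round 1 — (v), (vii), (x), derive small(d), wooden(d), locked(item2).
Round 2 — (vi), (xii), derive active(d), closed(item2).
Round 3 — (iii), (iv), derive visible(item2), blue(d).
Round 4 — (i), derive green(item2).
Closure: {active(d), blue(d), closed(item2), cold(d), flies(item2), green(item2), large(d), locked(item2), metal(item2), open(d), small(d), stale(d), visible(item2), wooden(d)} — 14 facts.

14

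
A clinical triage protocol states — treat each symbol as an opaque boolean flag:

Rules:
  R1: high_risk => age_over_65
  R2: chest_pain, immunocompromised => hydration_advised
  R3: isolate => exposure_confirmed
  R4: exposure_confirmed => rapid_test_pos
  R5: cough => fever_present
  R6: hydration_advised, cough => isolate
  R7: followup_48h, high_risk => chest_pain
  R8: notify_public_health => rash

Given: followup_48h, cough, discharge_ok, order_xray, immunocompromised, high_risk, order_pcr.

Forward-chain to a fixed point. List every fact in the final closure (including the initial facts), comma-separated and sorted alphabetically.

age_over_65, chest_pain, cough, discharge_ok, exposure_confirmed, fever_present, followup_48h, high_risk, hydration_advised, immunocompromised, isolate, order_pcr, order_xray, rapid_test_pos

Round 1 fires R1, R5, R7, giving age_over_65, fever_present, chest_pain.
Round 2 fires R2, giving hydration_advised.
Round 3 fires R6, giving isolate.
Round 4 fires R3, giving exposure_confirmed.
Round 5 fires R4, giving rapid_test_pos.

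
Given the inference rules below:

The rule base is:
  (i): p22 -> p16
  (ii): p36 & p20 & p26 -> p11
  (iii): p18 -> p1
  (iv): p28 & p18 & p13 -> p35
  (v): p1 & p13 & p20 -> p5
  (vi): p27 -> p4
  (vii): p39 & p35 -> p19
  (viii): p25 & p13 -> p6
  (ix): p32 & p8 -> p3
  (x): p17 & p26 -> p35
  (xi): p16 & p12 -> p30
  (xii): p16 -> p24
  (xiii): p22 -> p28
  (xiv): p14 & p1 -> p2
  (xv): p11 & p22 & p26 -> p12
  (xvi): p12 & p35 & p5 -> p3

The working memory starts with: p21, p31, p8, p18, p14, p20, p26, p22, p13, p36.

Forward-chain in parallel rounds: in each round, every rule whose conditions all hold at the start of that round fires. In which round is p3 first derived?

[1] (i) [p22 -> p16]; (ii) [p36 & p20 & p26 -> p11]; (iii) [p18 -> p1]; (xiii) [p22 -> p28]. ⇒ new: p16, p11, p1, p28.
[2] (iv) [p28 & p18 & p13 -> p35]; (v) [p1 & p13 & p20 -> p5]; (xii) [p16 -> p24]; (xiv) [p14 & p1 -> p2]; (xv) [p11 & p22 & p26 -> p12]. ⇒ new: p35, p5, p24, p2, p12.
[3] (xi) [p16 & p12 -> p30]; (xvi) [p12 & p35 & p5 -> p3]. ⇒ new: p30, p3.
p3 first appears in round 3.

3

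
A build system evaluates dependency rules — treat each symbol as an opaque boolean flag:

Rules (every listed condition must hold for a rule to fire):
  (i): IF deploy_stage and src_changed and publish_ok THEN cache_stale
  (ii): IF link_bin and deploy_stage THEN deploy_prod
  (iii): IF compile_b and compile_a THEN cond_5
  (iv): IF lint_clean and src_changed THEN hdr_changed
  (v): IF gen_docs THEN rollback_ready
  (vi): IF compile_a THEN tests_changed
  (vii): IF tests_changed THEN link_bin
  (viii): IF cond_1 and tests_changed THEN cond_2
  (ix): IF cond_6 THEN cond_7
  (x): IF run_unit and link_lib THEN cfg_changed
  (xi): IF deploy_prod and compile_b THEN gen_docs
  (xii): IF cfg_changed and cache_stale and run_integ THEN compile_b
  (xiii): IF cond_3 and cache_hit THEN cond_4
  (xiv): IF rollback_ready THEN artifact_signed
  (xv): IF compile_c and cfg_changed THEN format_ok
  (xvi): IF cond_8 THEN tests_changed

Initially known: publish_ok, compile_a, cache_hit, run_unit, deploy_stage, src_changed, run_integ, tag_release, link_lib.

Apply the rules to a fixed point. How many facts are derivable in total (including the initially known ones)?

19

Round 1 fires (i), (vi), (x), giving cache_stale, tests_changed, cfg_changed.
Round 2 fires (vii), (xii), giving link_bin, compile_b.
Round 3 fires (ii), (iii), giving deploy_prod, cond_5.
Round 4 fires (xi), giving gen_docs.
Round 5 fires (v), giving rollback_ready.
Round 6 fires (xiv), giving artifact_signed.
Closure: {artifact_signed, cache_hit, cache_stale, cfg_changed, compile_a, compile_b, cond_5, deploy_prod, deploy_stage, gen_docs, link_bin, link_lib, publish_ok, rollback_ready, run_integ, run_unit, src_changed, tag_release, tests_changed} — 19 facts.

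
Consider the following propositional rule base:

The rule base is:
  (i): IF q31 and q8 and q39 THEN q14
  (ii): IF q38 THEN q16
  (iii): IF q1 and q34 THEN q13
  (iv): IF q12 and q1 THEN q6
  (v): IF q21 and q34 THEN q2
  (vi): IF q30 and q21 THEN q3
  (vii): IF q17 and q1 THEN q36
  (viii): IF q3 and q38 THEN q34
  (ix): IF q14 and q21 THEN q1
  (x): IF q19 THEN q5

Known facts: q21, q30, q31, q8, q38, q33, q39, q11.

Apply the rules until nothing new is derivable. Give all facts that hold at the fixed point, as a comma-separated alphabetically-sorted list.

Round 1 — (i), (ii), (vi), derive q14, q16, q3.
Round 2 — (viii), (ix), derive q34, q1.
Round 3 — (iii), (v), derive q13, q2.

q1, q11, q13, q14, q16, q2, q21, q3, q30, q31, q33, q34, q38, q39, q8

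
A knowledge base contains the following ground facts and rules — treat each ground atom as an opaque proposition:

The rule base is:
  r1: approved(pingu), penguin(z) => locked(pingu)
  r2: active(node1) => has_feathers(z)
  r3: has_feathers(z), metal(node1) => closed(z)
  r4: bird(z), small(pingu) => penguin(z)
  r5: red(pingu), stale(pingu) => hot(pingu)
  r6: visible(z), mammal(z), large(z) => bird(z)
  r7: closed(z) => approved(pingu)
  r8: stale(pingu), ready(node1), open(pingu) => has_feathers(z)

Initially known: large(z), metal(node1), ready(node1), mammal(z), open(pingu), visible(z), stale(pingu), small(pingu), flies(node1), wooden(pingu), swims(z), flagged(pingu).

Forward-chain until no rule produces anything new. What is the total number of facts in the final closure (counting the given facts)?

[1] r6 [visible(z), mammal(z), large(z) => bird(z)]; r8 [stale(pingu), ready(node1), open(pingu) => has_feathers(z)]. ⇒ new: bird(z), has_feathers(z).
[2] r3 [has_feathers(z), metal(node1) => closed(z)]; r4 [bird(z), small(pingu) => penguin(z)]. ⇒ new: closed(z), penguin(z).
[3] r7 [closed(z) => approved(pingu)]. ⇒ new: approved(pingu).
[4] r1 [approved(pingu), penguin(z) => locked(pingu)]. ⇒ new: locked(pingu).
Closure: {approved(pingu), bird(z), closed(z), flagged(pingu), flies(node1), has_feathers(z), large(z), locked(pingu), mammal(z), metal(node1), open(pingu), penguin(z), ready(node1), small(pingu), stale(pingu), swims(z), visible(z), wooden(pingu)} — 18 facts.

18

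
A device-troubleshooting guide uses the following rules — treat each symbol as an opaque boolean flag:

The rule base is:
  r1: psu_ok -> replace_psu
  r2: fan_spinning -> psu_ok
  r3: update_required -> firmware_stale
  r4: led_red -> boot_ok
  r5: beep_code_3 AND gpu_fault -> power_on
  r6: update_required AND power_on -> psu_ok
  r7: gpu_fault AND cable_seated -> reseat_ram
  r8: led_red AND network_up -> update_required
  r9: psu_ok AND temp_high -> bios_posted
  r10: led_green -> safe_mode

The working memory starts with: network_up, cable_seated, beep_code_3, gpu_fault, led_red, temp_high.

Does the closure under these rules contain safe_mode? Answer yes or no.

Round 1 fires r4, r5, r7, r8, giving boot_ok, power_on, reseat_ram, update_required.
Round 2 fires r3, r6, giving firmware_stale, psu_ok.
Round 3 fires r1, r9, giving replace_psu, bios_posted.
Fixed point reached. safe_mode is concluded only by r10; r10 needs led_green (never derived).

no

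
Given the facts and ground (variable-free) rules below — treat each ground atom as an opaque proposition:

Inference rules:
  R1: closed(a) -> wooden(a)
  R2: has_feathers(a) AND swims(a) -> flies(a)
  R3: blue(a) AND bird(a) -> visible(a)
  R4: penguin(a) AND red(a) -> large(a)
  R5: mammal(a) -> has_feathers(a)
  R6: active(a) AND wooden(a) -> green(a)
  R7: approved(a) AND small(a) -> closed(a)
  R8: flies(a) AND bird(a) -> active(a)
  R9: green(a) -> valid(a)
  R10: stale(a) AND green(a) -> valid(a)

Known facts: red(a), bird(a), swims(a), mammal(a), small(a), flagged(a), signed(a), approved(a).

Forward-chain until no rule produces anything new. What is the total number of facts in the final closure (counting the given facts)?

15

Round 1: R5 [mammal(a) -> has_feathers(a)]; R7 [approved(a) AND small(a) -> closed(a)]. Adds has_feathers(a), closed(a).
Round 2: R1 [closed(a) -> wooden(a)]; R2 [has_feathers(a) AND swims(a) -> flies(a)]. Adds wooden(a), flies(a).
Round 3: R8 [flies(a) AND bird(a) -> active(a)]. Adds active(a).
Round 4: R6 [active(a) AND wooden(a) -> green(a)]. Adds green(a).
Round 5: R9 [green(a) -> valid(a)]. Adds valid(a).
Closure: {active(a), approved(a), bird(a), closed(a), flagged(a), flies(a), green(a), has_feathers(a), mammal(a), red(a), signed(a), small(a), swims(a), valid(a), wooden(a)} — 15 facts.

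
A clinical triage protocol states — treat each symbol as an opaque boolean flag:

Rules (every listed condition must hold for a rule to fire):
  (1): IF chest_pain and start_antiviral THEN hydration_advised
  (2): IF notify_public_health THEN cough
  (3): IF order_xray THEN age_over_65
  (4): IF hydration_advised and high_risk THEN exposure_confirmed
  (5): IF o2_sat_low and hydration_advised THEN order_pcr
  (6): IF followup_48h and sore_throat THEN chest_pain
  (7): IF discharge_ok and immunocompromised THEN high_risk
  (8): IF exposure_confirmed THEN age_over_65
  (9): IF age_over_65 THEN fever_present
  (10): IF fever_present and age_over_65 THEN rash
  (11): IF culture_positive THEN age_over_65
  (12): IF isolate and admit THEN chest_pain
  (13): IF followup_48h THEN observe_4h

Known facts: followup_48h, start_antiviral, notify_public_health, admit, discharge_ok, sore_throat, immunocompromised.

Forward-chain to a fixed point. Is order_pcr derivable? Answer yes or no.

no

[1] (2) [IF notify_public_health THEN cough]; (6) [IF followup_48h and sore_throat THEN chest_pain]; (7) [IF discharge_ok and immunocompromised THEN high_risk]; (13) [IF followup_48h THEN observe_4h]. ⇒ new: cough, chest_pain, high_risk, observe_4h.
[2] (1) [IF chest_pain and start_antiviral THEN hydration_advised]. ⇒ new: hydration_advised.
[3] (4) [IF hydration_advised and high_risk THEN exposure_confirmed]. ⇒ new: exposure_confirmed.
[4] (8) [IF exposure_confirmed THEN age_over_65]. ⇒ new: age_over_65.
[5] (9) [IF age_over_65 THEN fever_present]. ⇒ new: fever_present.
[6] (10) [IF fever_present and age_over_65 THEN rash]. ⇒ new: rash.
Fixed point reached. order_pcr is concluded only by (5); (5) needs o2_sat_low (never derived).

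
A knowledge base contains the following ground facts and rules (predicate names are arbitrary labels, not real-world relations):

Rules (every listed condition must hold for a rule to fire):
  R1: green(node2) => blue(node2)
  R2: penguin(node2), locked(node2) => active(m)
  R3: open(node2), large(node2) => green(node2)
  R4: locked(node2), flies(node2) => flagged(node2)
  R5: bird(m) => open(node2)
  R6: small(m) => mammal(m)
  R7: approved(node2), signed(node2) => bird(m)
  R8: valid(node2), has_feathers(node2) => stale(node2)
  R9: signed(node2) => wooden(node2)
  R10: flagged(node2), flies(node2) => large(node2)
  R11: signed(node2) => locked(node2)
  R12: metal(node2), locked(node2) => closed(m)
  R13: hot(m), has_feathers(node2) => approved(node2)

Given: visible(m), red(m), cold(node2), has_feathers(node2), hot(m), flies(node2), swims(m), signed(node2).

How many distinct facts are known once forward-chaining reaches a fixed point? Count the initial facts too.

Round 1 fires R9, R11, R13, giving wooden(node2), locked(node2), approved(node2).
Round 2 fires R4, R7, giving flagged(node2), bird(m).
Round 3 fires R5, R10, giving open(node2), large(node2).
Round 4 fires R3, giving green(node2).
Round 5 fires R1, giving blue(node2).
Closure: {approved(node2), bird(m), blue(node2), cold(node2), flagged(node2), flies(node2), green(node2), has_feathers(node2), hot(m), large(node2), locked(node2), open(node2), red(m), signed(node2), swims(m), visible(m), wooden(node2)} — 17 facts.

17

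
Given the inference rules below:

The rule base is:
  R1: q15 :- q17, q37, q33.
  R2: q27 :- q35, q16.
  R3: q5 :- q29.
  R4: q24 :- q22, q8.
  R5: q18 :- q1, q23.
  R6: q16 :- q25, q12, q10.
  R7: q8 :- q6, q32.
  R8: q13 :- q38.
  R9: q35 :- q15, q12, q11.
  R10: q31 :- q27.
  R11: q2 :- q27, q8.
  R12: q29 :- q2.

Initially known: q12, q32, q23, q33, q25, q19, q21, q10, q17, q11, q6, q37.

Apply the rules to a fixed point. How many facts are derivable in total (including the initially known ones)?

Round 1: R1 [q15 :- q17, q37, q33.]; R6 [q16 :- q25, q12, q10.]; R7 [q8 :- q6, q32.]. Adds q15, q16, q8.
Round 2: R9 [q35 :- q15, q12, q11.]. Adds q35.
Round 3: R2 [q27 :- q35, q16.]. Adds q27.
Round 4: R10 [q31 :- q27.]; R11 [q2 :- q27, q8.]. Adds q31, q2.
Round 5: R12 [q29 :- q2.]. Adds q29.
Round 6: R3 [q5 :- q29.]. Adds q5.
Closure: {q10, q11, q12, q15, q16, q17, q19, q2, q21, q23, q25, q27, q29, q31, q32, q33, q35, q37, q5, q6, q8} — 21 facts.

21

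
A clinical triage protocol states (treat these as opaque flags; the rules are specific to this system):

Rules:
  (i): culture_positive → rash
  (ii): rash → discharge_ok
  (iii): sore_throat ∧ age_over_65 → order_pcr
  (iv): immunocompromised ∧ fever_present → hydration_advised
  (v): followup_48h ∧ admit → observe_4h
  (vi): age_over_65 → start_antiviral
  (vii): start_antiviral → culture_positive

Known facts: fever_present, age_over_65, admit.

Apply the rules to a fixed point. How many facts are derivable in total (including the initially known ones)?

[1] (vi) [age_over_65 → start_antiviral]. ⇒ new: start_antiviral.
[2] (vii) [start_antiviral → culture_positive]. ⇒ new: culture_positive.
[3] (i) [culture_positive → rash]. ⇒ new: rash.
[4] (ii) [rash → discharge_ok]. ⇒ new: discharge_ok.
Closure: {admit, age_over_65, culture_positive, discharge_ok, fever_present, rash, start_antiviral} — 7 facts.

7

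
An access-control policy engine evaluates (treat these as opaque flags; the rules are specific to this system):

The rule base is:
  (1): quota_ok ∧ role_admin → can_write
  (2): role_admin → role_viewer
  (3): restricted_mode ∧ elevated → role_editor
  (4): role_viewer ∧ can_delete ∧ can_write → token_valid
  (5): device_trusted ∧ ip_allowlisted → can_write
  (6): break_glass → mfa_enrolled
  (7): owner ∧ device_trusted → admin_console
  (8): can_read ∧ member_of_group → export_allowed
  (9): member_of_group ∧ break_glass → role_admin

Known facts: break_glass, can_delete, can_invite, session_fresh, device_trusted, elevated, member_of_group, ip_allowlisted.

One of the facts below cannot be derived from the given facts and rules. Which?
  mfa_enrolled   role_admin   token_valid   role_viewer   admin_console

admin_console

[1] (5) [device_trusted ∧ ip_allowlisted → can_write]; (6) [break_glass → mfa_enrolled]; (9) [member_of_group ∧ break_glass → role_admin]. ⇒ new: can_write, mfa_enrolled, role_admin.
[2] (2) [role_admin → role_viewer]. ⇒ new: role_viewer.
[3] (4) [role_viewer ∧ can_delete ∧ can_write → token_valid]. ⇒ new: token_valid.
Derived: token_valid (round 3), mfa_enrolled (round 1), role_admin (round 1), role_viewer (round 2). admin_console never appears in any round.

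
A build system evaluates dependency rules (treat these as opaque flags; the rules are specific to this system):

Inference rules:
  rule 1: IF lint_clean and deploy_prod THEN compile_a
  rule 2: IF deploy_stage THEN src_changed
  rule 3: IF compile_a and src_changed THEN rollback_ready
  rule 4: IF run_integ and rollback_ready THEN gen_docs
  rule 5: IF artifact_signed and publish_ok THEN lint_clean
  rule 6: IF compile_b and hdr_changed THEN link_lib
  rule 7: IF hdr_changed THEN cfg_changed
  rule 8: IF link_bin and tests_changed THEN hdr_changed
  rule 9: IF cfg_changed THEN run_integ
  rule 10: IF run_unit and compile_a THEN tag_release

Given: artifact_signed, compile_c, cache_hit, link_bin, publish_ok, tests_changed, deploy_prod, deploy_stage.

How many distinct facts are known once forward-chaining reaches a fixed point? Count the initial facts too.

Round 1 — rule 2, rule 5, rule 8, derive src_changed, lint_clean, hdr_changed.
Round 2 — rule 1, rule 7, derive compile_a, cfg_changed.
Round 3 — rule 3, rule 9, derive rollback_ready, run_integ.
Round 4 — rule 4, derive gen_docs.
Closure: {artifact_signed, cache_hit, cfg_changed, compile_a, compile_c, deploy_prod, deploy_stage, gen_docs, hdr_changed, link_bin, lint_clean, publish_ok, rollback_ready, run_integ, src_changed, tests_changed} — 16 facts.

16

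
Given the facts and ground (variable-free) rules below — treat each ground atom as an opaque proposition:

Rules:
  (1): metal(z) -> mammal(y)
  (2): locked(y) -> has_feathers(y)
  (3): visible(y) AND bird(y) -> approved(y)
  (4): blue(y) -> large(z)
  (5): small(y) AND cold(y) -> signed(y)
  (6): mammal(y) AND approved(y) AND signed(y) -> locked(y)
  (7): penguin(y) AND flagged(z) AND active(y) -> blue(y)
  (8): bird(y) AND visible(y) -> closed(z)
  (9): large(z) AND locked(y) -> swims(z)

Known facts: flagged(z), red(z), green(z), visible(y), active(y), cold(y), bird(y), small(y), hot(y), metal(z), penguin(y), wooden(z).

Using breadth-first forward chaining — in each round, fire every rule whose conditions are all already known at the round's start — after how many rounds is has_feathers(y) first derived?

3

[1] (1) [metal(z) -> mammal(y)]; (3) [visible(y) AND bird(y) -> approved(y)]; (5) [small(y) AND cold(y) -> signed(y)]; (7) [penguin(y) AND flagged(z) AND active(y) -> blue(y)]; (8) [bird(y) AND visible(y) -> closed(z)]. ⇒ new: mammal(y), approved(y), signed(y), blue(y), closed(z).
[2] (4) [blue(y) -> large(z)]; (6) [mammal(y) AND approved(y) AND signed(y) -> locked(y)]. ⇒ new: large(z), locked(y).
[3] (2) [locked(y) -> has_feathers(y)]; (9) [large(z) AND locked(y) -> swims(z)]. ⇒ new: has_feathers(y), swims(z).
has_feathers(y) first appears in round 3.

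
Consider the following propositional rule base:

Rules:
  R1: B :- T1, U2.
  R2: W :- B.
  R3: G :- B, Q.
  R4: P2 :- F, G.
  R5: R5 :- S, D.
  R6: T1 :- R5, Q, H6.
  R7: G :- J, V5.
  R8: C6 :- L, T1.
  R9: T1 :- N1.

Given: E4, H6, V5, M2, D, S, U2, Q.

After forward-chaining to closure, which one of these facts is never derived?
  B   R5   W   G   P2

P2

Round 1 fires R5, giving R5.
Round 2 fires R6, giving T1.
Round 3 fires R1, giving B.
Round 4 fires R2, R3, giving W, G.
Derived: R5 (round 1), W (round 4), B (round 3), G (round 4). P2 never appears in any round.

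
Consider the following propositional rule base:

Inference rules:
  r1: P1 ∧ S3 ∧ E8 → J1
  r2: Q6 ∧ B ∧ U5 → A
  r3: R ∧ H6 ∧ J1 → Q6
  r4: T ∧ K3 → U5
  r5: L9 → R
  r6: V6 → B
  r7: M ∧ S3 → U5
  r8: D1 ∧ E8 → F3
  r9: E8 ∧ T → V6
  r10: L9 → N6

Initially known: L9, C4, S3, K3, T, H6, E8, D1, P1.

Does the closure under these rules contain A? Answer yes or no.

Round 1 fires r1, r4, r5, r8, r9, r10, giving J1, U5, R, F3, V6, N6.
Round 2 fires r3, r6, giving Q6, B.
Round 3 fires r2, giving A.
A appears in round 3, so it is derivable.

yes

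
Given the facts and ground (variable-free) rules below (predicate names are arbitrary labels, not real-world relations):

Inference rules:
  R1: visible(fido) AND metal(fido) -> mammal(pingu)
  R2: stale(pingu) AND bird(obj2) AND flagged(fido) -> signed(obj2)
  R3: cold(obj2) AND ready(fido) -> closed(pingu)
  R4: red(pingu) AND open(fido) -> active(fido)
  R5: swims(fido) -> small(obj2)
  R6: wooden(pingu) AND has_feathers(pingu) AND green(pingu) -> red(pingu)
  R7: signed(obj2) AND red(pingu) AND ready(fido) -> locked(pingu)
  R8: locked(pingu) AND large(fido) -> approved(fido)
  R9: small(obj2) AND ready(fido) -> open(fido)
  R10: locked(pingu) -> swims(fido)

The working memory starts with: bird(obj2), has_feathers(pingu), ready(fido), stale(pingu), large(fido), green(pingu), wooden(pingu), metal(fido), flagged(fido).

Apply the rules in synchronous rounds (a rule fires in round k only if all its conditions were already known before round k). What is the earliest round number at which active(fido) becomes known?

6

Round 1 — R2, R6, derive signed(obj2), red(pingu).
Round 2 — R7, derive locked(pingu).
Round 3 — R8, R10, derive approved(fido), swims(fido).
Round 4 — R5, derive small(obj2).
Round 5 — R9, derive open(fido).
Round 6 — R4, derive active(fido).
active(fido) first appears in round 6.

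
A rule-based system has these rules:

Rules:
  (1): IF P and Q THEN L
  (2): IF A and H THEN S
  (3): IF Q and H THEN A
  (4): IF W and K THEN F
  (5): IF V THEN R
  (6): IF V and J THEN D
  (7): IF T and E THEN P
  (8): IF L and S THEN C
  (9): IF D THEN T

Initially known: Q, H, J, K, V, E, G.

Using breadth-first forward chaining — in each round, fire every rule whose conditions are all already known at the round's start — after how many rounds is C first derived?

Round 1: (3) [IF Q and H THEN A]; (5) [IF V THEN R]; (6) [IF V and J THEN D]. Adds A, R, D.
Round 2: (2) [IF A and H THEN S]; (9) [IF D THEN T]. Adds S, T.
Round 3: (7) [IF T and E THEN P]. Adds P.
Round 4: (1) [IF P and Q THEN L]. Adds L.
Round 5: (8) [IF L and S THEN C]. Adds C.
C first appears in round 5.

5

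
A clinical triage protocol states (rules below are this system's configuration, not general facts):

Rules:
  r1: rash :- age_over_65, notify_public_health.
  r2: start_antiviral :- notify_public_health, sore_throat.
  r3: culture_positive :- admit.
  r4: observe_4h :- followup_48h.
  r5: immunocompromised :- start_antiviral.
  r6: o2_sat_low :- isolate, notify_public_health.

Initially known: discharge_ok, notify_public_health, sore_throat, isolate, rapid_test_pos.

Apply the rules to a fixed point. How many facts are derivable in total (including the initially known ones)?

Round 1 — r2, r6, derive start_antiviral, o2_sat_low.
Round 2 — r5, derive immunocompromised.
Closure: {discharge_ok, immunocompromised, isolate, notify_public_health, o2_sat_low, rapid_test_pos, sore_throat, start_antiviral} — 8 facts.

8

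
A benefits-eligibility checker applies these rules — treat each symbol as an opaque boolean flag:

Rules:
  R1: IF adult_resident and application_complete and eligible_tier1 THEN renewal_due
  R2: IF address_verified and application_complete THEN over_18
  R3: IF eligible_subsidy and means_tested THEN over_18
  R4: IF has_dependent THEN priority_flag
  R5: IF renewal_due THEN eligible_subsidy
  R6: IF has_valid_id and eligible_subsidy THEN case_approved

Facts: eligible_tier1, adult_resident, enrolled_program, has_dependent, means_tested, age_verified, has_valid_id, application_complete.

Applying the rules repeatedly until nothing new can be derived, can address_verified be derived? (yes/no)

Round 1 fires R1, R4, giving renewal_due, priority_flag.
Round 2 fires R5, giving eligible_subsidy.
Round 3 fires R3, R6, giving over_18, case_approved.
Fixed point reached. No rule has address_verified as a consequent, and it is not given.

no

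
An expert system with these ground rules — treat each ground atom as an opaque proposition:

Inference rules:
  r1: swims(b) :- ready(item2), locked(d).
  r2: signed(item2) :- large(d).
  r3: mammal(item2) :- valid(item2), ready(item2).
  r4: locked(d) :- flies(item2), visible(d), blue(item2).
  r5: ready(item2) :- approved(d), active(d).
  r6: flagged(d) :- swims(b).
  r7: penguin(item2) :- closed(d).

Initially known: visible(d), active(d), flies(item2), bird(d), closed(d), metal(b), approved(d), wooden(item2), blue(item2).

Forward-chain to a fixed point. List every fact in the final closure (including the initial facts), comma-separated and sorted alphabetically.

active(d), approved(d), bird(d), blue(item2), closed(d), flagged(d), flies(item2), locked(d), metal(b), penguin(item2), ready(item2), swims(b), visible(d), wooden(item2)

Round 1 — r4, r5, r7, derive locked(d), ready(item2), penguin(item2).
Round 2 — r1, derive swims(b).
Round 3 — r6, derive flagged(d).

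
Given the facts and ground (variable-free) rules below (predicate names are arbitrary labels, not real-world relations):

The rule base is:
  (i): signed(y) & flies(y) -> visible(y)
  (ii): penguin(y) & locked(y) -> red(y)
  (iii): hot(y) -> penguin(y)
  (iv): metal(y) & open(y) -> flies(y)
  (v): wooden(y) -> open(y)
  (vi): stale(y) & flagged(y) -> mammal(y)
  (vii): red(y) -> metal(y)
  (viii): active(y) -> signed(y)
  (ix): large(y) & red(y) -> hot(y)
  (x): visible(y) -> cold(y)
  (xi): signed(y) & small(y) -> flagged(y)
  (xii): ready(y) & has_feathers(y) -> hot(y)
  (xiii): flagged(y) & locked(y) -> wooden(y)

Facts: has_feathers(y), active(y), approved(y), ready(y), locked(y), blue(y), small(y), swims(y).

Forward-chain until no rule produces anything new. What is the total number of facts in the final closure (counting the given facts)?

[1] (viii) [active(y) -> signed(y)]; (xii) [ready(y) & has_feathers(y) -> hot(y)]. ⇒ new: signed(y), hot(y).
[2] (iii) [hot(y) -> penguin(y)]; (xi) [signed(y) & small(y) -> flagged(y)]. ⇒ new: penguin(y), flagged(y).
[3] (ii) [penguin(y) & locked(y) -> red(y)]; (xiii) [flagged(y) & locked(y) -> wooden(y)]. ⇒ new: red(y), wooden(y).
[4] (v) [wooden(y) -> open(y)]; (vii) [red(y) -> metal(y)]. ⇒ new: open(y), metal(y).
[5] (iv) [metal(y) & open(y) -> flies(y)]. ⇒ new: flies(y).
[6] (i) [signed(y) & flies(y) -> visible(y)]. ⇒ new: visible(y).
[7] (x) [visible(y) -> cold(y)]. ⇒ new: cold(y).
Closure: {active(y), approved(y), blue(y), cold(y), flagged(y), flies(y), has_feathers(y), hot(y), locked(y), metal(y), open(y), penguin(y), ready(y), red(y), signed(y), small(y), swims(y), visible(y), wooden(y)} — 19 facts.

19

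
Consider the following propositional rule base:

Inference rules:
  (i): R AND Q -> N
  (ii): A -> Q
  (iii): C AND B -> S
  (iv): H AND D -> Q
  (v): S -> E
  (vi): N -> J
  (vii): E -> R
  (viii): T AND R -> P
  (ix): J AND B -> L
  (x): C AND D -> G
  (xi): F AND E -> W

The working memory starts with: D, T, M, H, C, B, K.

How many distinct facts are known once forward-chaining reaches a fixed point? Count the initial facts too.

16

Round 1: (iii) [C AND B -> S]; (iv) [H AND D -> Q]; (x) [C AND D -> G]. New: S, Q, G.
Round 2: (v) [S -> E]. New: E.
Round 3: (vii) [E -> R]. New: R.
Round 4: (i) [R AND Q -> N]; (viii) [T AND R -> P]. New: N, P.
Round 5: (vi) [N -> J]. New: J.
Round 6: (ix) [J AND B -> L]. New: L.
Closure: {B, C, D, E, G, H, J, K, L, M, N, P, Q, R, S, T} — 16 facts.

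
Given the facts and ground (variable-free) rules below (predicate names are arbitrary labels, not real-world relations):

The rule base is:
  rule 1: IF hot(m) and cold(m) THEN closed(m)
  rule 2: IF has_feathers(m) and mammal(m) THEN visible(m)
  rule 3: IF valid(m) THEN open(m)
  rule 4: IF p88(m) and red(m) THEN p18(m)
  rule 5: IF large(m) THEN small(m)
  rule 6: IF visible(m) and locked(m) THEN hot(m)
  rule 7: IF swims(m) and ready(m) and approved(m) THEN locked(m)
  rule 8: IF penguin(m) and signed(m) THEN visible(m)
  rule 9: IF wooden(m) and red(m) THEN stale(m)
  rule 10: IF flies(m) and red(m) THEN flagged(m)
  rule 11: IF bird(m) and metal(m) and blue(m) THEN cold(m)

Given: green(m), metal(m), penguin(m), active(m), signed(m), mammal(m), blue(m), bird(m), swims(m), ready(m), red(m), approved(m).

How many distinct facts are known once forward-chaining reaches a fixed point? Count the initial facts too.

[1] rule 7 [IF swims(m) and ready(m) and approved(m) THEN locked(m)]; rule 8 [IF penguin(m) and signed(m) THEN visible(m)]; rule 11 [IF bird(m) and metal(m) and blue(m) THEN cold(m)]. ⇒ new: locked(m), visible(m), cold(m).
[2] rule 6 [IF visible(m) and locked(m) THEN hot(m)]. ⇒ new: hot(m).
[3] rule 1 [IF hot(m) and cold(m) THEN closed(m)]. ⇒ new: closed(m).
Closure: {active(m), approved(m), bird(m), blue(m), closed(m), cold(m), green(m), hot(m), locked(m), mammal(m), metal(m), penguin(m), ready(m), red(m), signed(m), swims(m), visible(m)} — 17 facts.

17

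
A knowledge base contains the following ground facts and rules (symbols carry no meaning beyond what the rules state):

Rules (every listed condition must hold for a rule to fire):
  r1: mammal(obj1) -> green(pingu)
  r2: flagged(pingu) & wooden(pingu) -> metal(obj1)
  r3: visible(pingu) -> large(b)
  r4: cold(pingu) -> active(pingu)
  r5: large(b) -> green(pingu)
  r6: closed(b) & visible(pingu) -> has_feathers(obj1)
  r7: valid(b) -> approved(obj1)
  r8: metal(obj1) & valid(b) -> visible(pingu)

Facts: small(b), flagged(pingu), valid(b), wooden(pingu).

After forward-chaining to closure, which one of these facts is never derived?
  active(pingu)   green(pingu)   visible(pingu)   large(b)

Round 1 fires r2, r7, giving metal(obj1), approved(obj1).
Round 2 fires r8, giving visible(pingu).
Round 3 fires r3, giving large(b).
Round 4 fires r5, giving green(pingu).
Derived: visible(pingu) (round 2), green(pingu) (round 4), large(b) (round 3). active(pingu) never appears in any round.

active(pingu)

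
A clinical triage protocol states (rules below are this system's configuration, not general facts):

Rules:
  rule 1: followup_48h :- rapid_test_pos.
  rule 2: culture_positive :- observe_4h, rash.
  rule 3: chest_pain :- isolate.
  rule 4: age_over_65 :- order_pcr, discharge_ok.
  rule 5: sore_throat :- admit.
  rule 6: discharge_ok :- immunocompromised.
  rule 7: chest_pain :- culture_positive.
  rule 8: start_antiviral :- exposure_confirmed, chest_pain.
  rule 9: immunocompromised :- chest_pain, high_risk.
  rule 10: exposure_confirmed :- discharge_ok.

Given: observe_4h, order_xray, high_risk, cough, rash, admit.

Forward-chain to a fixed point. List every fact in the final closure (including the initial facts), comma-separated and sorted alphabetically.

admit, chest_pain, cough, culture_positive, discharge_ok, exposure_confirmed, high_risk, immunocompromised, observe_4h, order_xray, rash, sore_throat, start_antiviral

Round 1 fires rule 2, rule 5, giving culture_positive, sore_throat.
Round 2 fires rule 7, giving chest_pain.
Round 3 fires rule 9, giving immunocompromised.
Round 4 fires rule 6, giving discharge_ok.
Round 5 fires rule 10, giving exposure_confirmed.
Round 6 fires rule 8, giving start_antiviral.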